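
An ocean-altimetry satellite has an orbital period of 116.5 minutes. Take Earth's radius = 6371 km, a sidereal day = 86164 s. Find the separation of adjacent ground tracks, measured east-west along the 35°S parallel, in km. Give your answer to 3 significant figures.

2660 km

T = 116.5 min = 6990.0 s.
Node shift per orbit = (6990.0/86164) × 360° = 29.20°.
Equatorial spacing = 29.20 × 111.2 km/° = 3247 km.
At 35° latitude, spacing = 3247 × cos(35°) = 2660 km.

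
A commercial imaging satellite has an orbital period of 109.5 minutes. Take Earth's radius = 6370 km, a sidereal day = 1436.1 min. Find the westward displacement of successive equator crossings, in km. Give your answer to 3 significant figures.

3050 km

T = 109.5 min = 6570.0 s.
During one orbit Earth rotates (6570.0 / 86166) × 360° = 27.45°.
At the equator that is 27.45° × (2π·6370/360) km/° = 27.45 × 111.2 = 3052 km.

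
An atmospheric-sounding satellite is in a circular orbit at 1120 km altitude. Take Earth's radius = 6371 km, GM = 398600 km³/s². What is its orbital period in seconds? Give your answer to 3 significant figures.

Semi-major axis a = 6371 + 1120 = 7491 km. Period T = 2π√(a³/μ) = 2π√(7491³/398600) = 6452.4 s = 107.54 min.

6450 seconds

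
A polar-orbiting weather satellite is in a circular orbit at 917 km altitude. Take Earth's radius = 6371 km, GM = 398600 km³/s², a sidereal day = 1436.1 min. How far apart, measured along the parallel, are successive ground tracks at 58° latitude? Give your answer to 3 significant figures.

1520 km

Semi-major axis a = 6371 + 917 = 7288 km. Period T = 2π√(a³/μ) = 2π√(7288³/398600) = 6191.9 s = 103.20 min.
Node shift per orbit = (6191.9/86166) × 360° = 25.87°.
Equatorial spacing = 25.87 × 111.2 km/° = 2877 km.
At 58° latitude, spacing = 2877 × cos(58°) = 1524 km.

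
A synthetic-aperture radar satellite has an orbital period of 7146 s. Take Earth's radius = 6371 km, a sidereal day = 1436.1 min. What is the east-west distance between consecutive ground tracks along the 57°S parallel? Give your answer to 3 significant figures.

Node shift per orbit = (7146.0/86166) × 360° = 29.86°.
Equatorial spacing = 29.86 × 111.2 km/° = 3320 km.
At 57° latitude, spacing = 3320 × cos(57°) = 1808 km.

1810 km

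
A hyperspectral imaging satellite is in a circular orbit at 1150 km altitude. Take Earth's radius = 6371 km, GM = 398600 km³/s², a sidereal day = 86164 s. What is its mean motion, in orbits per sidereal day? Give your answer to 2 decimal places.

13.27

Semi-major axis a = 6371 + 1150 = 7521 km. Period T = 2π√(a³/μ) = 2π√(7521³/398600) = 6491.2 s = 108.19 min.
Orbits per sidereal day = 86164 / 6491.2 = 13.274.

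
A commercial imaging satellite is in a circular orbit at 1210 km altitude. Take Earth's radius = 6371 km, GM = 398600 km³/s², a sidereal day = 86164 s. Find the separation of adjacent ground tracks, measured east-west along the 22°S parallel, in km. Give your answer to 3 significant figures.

Semi-major axis a = 6371 + 1210 = 7581 km. Period T = 2π√(a³/μ) = 2π√(7581³/398600) = 6569.0 s = 109.48 min.
Node shift per orbit = (6569.0/86164) × 360° = 27.45°.
Equatorial spacing = 27.45 × 111.2 km/° = 3052 km.
At 22° latitude, spacing = 3052 × cos(22°) = 2830 km.

2830 km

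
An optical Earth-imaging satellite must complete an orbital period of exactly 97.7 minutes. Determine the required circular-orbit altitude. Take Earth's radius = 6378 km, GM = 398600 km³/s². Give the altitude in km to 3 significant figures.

649 km

T = 97.7 min = 5862.0 s.
From T = 2π√(a³/μ): a = (μ T²/4π²)^(1/3) = (398600 × 5862.0² / 4π²)^(1/3) = 7027 km.
Altitude h = a − R = 7027 − 6378 = 649 km.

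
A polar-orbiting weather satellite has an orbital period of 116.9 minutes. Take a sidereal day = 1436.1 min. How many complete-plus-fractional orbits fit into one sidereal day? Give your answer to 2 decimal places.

12.28

T = 116.9 min = 7014.0 s.
Orbits per sidereal day = 86166 / 7014.0 = 12.285.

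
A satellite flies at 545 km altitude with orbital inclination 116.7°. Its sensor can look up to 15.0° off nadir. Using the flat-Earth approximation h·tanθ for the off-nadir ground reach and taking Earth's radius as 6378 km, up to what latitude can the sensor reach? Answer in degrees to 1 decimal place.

64.6°

Retrograde orbit: the ground track reaches ±(180° − i) = ±(180 − 116.7) = ±63.3°.
Sensor half-swath on the ground ≈ 545·tan(15.0°) = 146 km = 1.31° of latitude.
Maximum observable latitude ≈ 63.3 + 1.31 = 64.6°.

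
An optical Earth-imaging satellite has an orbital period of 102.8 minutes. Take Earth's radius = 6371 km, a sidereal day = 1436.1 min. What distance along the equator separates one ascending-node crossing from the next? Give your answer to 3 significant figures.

2870 km

T = 102.8 min = 6168.0 s.
During one orbit Earth rotates (6168.0 / 86166) × 360° = 25.77°.
At the equator that is 25.77° × (2π·6371/360) km/° = 25.77 × 111.2 = 2865 km.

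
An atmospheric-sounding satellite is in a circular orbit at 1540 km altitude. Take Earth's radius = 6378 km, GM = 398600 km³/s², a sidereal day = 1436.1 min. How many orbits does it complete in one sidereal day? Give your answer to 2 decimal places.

12.29

Semi-major axis a = 6378 + 1540 = 7918 km. Period T = 2π√(a³/μ) = 2π√(7918³/398600) = 7011.9 s = 116.86 min.
Orbits per sidereal day = 86166 / 7011.9 = 12.289.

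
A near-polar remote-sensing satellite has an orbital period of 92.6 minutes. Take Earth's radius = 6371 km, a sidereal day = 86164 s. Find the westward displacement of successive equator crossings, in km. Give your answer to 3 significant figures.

T = 92.6 min = 5556.0 s.
During one orbit Earth rotates (5556.0 / 86164) × 360° = 23.21°.
At the equator that is 23.21° × (2π·6371/360) km/° = 23.21 × 111.2 = 2581 km.

2580 km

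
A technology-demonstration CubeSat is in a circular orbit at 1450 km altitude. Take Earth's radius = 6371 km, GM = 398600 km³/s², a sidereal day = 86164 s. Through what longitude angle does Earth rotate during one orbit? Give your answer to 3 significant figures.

28.8°

Semi-major axis a = 6371 + 1450 = 7821 km. Period T = 2π√(a³/μ) = 2π√(7821³/398600) = 6883.4 s = 114.72 min.
During one orbit Earth rotates (6883.4 / 86164) × 360° = 28.76°.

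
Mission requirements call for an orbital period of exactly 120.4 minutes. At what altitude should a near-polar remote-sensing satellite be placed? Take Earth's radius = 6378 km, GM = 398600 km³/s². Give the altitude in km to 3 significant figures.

T = 120.4 min = 7224.0 s.
From T = 2π√(a³/μ): a = (μ T²/4π²)^(1/3) = (398600 × 7224.0² / 4π²)^(1/3) = 8077 km.
Altitude h = a − R = 8077 − 6378 = 1699 km.

1700 km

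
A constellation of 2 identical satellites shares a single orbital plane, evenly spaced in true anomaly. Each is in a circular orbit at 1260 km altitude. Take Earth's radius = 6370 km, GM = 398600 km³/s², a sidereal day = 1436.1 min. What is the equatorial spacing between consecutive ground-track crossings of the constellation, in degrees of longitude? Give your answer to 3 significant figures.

Semi-major axis a = 6370 + 1260 = 7630 km. Period T = 2π√(a³/μ) = 2π√(7630³/398600) = 6632.8 s = 110.55 min.
Single-satellite node shift = (6632.8/86166) × 360° = 27.71°.
With 2 satellites evenly phased, successive equator crossings are 27.71/2 = 13.856° apart.

13.9°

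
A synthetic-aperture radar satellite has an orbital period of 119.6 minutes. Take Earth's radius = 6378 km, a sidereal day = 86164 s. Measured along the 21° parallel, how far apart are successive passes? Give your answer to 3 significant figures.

3120 km

T = 119.6 min = 7176.0 s.
Node shift per orbit = (7176.0/86164) × 360° = 29.98°.
Equatorial spacing = 29.98 × 111.3 km/° = 3337 km.
At 21° latitude, spacing = 3337 × cos(21°) = 3116 km.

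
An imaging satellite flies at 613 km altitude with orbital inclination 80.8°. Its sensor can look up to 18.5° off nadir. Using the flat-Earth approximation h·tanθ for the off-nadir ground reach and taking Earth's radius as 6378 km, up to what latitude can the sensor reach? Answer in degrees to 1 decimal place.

For a prograde orbit the ground track reaches latitude ±i = ±80.8°.
Sensor half-swath on the ground ≈ 613·tan(18.5°) = 205 km = 1.84° of latitude.
Maximum observable latitude ≈ 80.8 + 1.84 = 82.6°.

82.6°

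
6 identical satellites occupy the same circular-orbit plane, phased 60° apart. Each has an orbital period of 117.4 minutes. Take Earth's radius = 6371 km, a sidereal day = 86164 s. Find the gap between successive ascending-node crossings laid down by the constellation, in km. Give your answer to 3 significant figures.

T = 117.4 min = 7044.0 s.
Single-satellite node shift = (7044.0/86164) × 360° = 29.43°.
With 6 satellites evenly phased, successive equator crossings are 29.43/6 = 4.905° apart.
That is 4.905 × 111.2 = 545 km at the equator.

545 km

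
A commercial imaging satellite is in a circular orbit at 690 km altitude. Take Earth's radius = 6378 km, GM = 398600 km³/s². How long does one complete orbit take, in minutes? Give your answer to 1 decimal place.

Semi-major axis a = 6378 + 690 = 7068 km. Period T = 2π√(a³/μ) = 2π√(7068³/398600) = 5913.7 s = 98.56 min.

98.6 min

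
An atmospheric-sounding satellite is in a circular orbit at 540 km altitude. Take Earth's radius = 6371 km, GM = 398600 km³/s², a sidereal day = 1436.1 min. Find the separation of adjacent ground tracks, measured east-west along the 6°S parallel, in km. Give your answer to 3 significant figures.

2640 km

Semi-major axis a = 6371 + 540 = 6911 km. Period T = 2π√(a³/μ) = 2π√(6911³/398600) = 5717.7 s = 95.30 min.
Node shift per orbit = (5717.7/86166) × 360° = 23.89°.
Equatorial spacing = 23.89 × 111.2 km/° = 2656 km.
At 6° latitude, spacing = 2656 × cos(6°) = 2642 km.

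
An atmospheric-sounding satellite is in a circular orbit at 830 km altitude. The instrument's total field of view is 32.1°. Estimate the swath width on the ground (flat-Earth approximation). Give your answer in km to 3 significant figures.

478 km

Half-angle = 32.1°/2 = 16.05°.
Swath width ≈ 2h·tan(θ/2) = 2 × 830 × tan(16.05°) = 477.6 km.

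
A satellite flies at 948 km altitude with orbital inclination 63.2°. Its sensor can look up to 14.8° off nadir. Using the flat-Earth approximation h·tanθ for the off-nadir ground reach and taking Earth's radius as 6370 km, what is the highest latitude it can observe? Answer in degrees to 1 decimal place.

65.5°

For a prograde orbit the ground track reaches latitude ±i = ±63.2°.
Sensor half-swath on the ground ≈ 948·tan(14.8°) = 250 km = 2.25° of latitude.
Maximum observable latitude ≈ 63.2 + 2.25 = 65.5°.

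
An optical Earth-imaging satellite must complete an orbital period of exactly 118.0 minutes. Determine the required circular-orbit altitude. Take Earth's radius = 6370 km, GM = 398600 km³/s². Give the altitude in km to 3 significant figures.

1600 km

T = 118.0 min = 7080.0 s.
From T = 2π√(a³/μ): a = (μ T²/4π²)^(1/3) = (398600 × 7080.0² / 4π²)^(1/3) = 7969 km.
Altitude h = a − R = 7969 − 6370 = 1599 km.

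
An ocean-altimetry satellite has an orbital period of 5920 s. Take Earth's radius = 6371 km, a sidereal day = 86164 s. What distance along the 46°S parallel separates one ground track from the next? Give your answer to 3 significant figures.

Node shift per orbit = (5920.0/86164) × 360° = 24.73°.
Equatorial spacing = 24.73 × 111.2 km/° = 2750 km.
At 46° latitude, spacing = 2750 × cos(46°) = 1911 km.

1910 km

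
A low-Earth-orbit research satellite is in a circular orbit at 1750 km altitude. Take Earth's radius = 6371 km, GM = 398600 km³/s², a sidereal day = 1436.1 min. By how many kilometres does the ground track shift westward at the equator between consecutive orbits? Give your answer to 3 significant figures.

Semi-major axis a = 6371 + 1750 = 8121 km. Period T = 2π√(a³/μ) = 2π√(8121³/398600) = 7283.3 s = 121.39 min.
During one orbit Earth rotates (7283.3 / 86166) × 360° = 30.43°.
At the equator that is 30.43° × (2π·6371/360) km/° = 30.43 × 111.2 = 3384 km.

3380 km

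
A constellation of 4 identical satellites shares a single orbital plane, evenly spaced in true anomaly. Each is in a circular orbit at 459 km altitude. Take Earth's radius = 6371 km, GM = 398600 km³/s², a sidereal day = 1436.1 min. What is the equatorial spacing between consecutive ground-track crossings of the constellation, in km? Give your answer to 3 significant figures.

652 km

Semi-major axis a = 6371 + 459 = 6830 km. Period T = 2π√(a³/μ) = 2π√(6830³/398600) = 5617.5 s = 93.62 min.
Single-satellite node shift = (5617.5/86166) × 360° = 23.47°.
With 4 satellites evenly phased, successive equator crossings are 23.47/4 = 5.867° apart.
That is 5.867 × 111.2 = 652 km at the equator.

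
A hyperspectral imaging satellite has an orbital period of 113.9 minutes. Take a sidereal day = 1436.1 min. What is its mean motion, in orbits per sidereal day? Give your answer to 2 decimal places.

12.61

T = 113.9 min = 6834.0 s.
Orbits per sidereal day = 86166 / 6834.0 = 12.608.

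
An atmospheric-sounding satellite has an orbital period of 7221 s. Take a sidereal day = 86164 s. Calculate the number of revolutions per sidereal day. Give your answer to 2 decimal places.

Orbits per sidereal day = 86164 / 7221.0 = 11.932.

11.93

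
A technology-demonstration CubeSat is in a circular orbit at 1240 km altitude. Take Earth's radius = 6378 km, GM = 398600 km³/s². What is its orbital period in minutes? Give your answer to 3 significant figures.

Semi-major axis a = 6378 + 1240 = 7618 km. Period T = 2π√(a³/μ) = 2π√(7618³/398600) = 6617.2 s = 110.29 min.

110 min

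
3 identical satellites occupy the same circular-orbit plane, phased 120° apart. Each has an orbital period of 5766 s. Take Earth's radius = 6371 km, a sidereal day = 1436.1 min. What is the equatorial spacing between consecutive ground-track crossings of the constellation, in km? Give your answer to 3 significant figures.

893 km

Single-satellite node shift = (5766.0/86166) × 360° = 24.09°.
With 3 satellites evenly phased, successive equator crossings are 24.09/3 = 8.030° apart.
That is 8.030 × 111.2 = 893 km at the equator.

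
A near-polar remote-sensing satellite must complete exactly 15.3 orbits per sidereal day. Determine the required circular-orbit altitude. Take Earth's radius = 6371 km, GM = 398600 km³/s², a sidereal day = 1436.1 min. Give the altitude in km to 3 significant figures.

471 km

Required period T = 86166 / 15.3 = 5631.8 s.
From T = 2π√(a³/μ): a = (μ T²/4π²)^(1/3) = (398600 × 5631.8² / 4π²)^(1/3) = 6842 km.
Altitude h = a − R = 6842 − 6371 = 471 km.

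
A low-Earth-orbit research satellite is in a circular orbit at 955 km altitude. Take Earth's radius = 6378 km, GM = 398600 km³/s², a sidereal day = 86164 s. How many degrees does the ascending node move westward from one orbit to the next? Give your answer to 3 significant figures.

26.1°

Semi-major axis a = 6378 + 955 = 7333 km. Period T = 2π√(a³/μ) = 2π√(7333³/398600) = 6249.3 s = 104.16 min.
During one orbit Earth rotates (6249.3 / 86164) × 360° = 26.11°.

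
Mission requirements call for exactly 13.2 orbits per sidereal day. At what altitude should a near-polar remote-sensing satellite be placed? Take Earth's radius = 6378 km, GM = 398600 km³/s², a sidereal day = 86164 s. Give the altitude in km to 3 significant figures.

Required period T = 86164 / 13.2 = 6527.6 s.
From T = 2π√(a³/μ): a = (μ T²/4π²)^(1/3) = (398600 × 6527.6² / 4π²)^(1/3) = 7549 km.
Altitude h = a − R = 7549 − 6378 = 1171 km.

1170 km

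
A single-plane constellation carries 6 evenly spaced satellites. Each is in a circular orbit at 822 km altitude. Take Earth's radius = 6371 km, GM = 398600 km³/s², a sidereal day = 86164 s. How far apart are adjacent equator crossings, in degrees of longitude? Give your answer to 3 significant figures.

4.23°

Semi-major axis a = 6371 + 822 = 7193 km. Period T = 2π√(a³/μ) = 2π√(7193³/398600) = 6071.2 s = 101.19 min.
Single-satellite node shift = (6071.2/86164) × 360° = 25.37°.
With 6 satellites evenly phased, successive equator crossings are 25.37/6 = 4.228° apart.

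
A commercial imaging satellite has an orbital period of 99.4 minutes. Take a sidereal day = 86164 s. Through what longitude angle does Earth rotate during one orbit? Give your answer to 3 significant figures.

24.9°

T = 99.4 min = 5964.0 s.
During one orbit Earth rotates (5964.0 / 86164) × 360° = 24.92°.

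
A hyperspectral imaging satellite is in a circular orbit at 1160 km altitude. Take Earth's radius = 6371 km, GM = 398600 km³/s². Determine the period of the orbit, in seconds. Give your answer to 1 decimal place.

6504.1 seconds

Semi-major axis a = 6371 + 1160 = 7531 km. Period T = 2π√(a³/μ) = 2π√(7531³/398600) = 6504.1 s = 108.40 min.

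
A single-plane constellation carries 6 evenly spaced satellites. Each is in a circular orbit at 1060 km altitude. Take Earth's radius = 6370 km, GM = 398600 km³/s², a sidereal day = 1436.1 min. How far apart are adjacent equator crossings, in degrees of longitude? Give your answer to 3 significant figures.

Semi-major axis a = 6370 + 1060 = 7430 km. Period T = 2π√(a³/μ) = 2π√(7430³/398600) = 6373.7 s = 106.23 min.
Single-satellite node shift = (6373.7/86166) × 360° = 26.63°.
With 6 satellites evenly phased, successive equator crossings are 26.63/6 = 4.438° apart.

4.44°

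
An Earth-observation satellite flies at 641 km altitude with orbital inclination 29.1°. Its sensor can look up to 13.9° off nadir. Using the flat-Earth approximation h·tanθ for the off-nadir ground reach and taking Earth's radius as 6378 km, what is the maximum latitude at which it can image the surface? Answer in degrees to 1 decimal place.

For a prograde orbit the ground track reaches latitude ±i = ±29.1°.
Sensor half-swath on the ground ≈ 641·tan(13.9°) = 159 km = 1.43° of latitude.
Maximum observable latitude ≈ 29.1 + 1.43 = 30.5°.

30.5°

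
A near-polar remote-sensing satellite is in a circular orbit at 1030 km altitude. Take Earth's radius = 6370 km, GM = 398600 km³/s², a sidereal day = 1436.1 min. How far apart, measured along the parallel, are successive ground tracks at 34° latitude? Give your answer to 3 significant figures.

Semi-major axis a = 6370 + 1030 = 7400 km. Period T = 2π√(a³/μ) = 2π√(7400³/398600) = 6335.2 s = 105.59 min.
Node shift per orbit = (6335.2/86166) × 360° = 26.47°.
Equatorial spacing = 26.47 × 111.2 km/° = 2943 km.
At 34° latitude, spacing = 2943 × cos(34°) = 2440 km.

2440 km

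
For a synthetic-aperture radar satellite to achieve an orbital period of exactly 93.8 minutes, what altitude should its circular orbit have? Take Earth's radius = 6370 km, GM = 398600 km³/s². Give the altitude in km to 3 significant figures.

T = 93.8 min = 5628.0 s.
From T = 2π√(a³/μ): a = (μ T²/4π²)^(1/3) = (398600 × 5628.0² / 4π²)^(1/3) = 6839 km.
Altitude h = a − R = 6839 − 6370 = 469 km.

469 km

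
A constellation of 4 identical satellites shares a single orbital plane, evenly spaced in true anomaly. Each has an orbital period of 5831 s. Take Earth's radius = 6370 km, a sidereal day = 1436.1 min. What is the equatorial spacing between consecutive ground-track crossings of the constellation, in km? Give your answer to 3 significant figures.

677 km

Single-satellite node shift = (5831.0/86166) × 360° = 24.36°.
With 4 satellites evenly phased, successive equator crossings are 24.36/4 = 6.090° apart.
That is 6.090 × 111.2 = 677 km at the equator.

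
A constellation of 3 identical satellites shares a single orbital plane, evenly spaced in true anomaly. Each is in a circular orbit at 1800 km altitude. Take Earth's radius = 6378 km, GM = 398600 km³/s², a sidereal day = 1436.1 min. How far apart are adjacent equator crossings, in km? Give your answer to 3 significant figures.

1140 km

Semi-major axis a = 6378 + 1800 = 8178 km. Period T = 2π√(a³/μ) = 2π√(8178³/398600) = 7360.1 s = 122.67 min.
Single-satellite node shift = (7360.1/86166) × 360° = 30.75°.
With 3 satellites evenly phased, successive equator crossings are 30.75/3 = 10.250° apart.
That is 10.250 × 111.3 = 1141 km at the equator.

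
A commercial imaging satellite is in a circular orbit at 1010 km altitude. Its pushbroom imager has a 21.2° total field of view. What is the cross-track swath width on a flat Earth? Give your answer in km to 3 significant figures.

Half-angle = 21.2°/2 = 10.6°.
Swath width ≈ 2h·tan(θ/2) = 2 × 1010 × tan(10.6°) = 378.0 km.

378 km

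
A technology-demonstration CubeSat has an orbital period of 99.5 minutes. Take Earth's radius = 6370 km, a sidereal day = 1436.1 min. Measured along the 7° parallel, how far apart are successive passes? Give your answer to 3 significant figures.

T = 99.5 min = 5970.0 s.
Node shift per orbit = (5970.0/86166) × 360° = 24.94°.
Equatorial spacing = 24.94 × 111.2 km/° = 2773 km.
At 7° latitude, spacing = 2773 × cos(7°) = 2752 km.

2750 km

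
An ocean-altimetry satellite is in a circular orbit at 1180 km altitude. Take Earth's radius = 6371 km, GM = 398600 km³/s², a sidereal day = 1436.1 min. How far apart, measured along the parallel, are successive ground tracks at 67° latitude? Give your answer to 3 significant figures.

Semi-major axis a = 6371 + 1180 = 7551 km. Period T = 2π√(a³/μ) = 2π√(7551³/398600) = 6530.1 s = 108.83 min.
Node shift per orbit = (6530.1/86166) × 360° = 27.28°.
Equatorial spacing = 27.28 × 111.2 km/° = 3034 km.
At 67° latitude, spacing = 3034 × cos(67°) = 1185 km.

1190 km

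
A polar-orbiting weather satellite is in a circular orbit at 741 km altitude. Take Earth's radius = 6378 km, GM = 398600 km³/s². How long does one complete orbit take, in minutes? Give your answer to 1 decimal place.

99.6 min

Semi-major axis a = 6378 + 741 = 7119 km. Period T = 2π√(a³/μ) = 2π√(7119³/398600) = 5977.8 s = 99.63 min.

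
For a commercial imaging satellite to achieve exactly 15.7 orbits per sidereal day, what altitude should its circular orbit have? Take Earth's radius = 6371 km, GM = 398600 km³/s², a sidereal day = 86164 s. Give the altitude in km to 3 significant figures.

Required period T = 86164 / 15.7 = 5488.2 s.
From T = 2π√(a³/μ): a = (μ T²/4π²)^(1/3) = (398600 × 5488.2² / 4π²)^(1/3) = 6725 km.
Altitude h = a − R = 6725 − 6371 = 354 km.

354 km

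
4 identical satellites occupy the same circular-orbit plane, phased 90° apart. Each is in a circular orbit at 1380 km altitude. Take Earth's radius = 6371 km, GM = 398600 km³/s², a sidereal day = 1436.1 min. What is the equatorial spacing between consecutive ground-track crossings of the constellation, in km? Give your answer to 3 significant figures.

789 km

Semi-major axis a = 6371 + 1380 = 7751 km. Period T = 2π√(a³/μ) = 2π√(7751³/398600) = 6791.2 s = 113.19 min.
Single-satellite node shift = (6791.2/86166) × 360° = 28.37°.
With 4 satellites evenly phased, successive equator crossings are 28.37/4 = 7.093° apart.
That is 7.093 × 111.2 = 789 km at the equator.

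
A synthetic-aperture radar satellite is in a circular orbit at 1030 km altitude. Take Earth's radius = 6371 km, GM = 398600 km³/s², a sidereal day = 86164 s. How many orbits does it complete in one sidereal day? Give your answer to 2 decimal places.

Semi-major axis a = 6371 + 1030 = 7401 km. Period T = 2π√(a³/μ) = 2π√(7401³/398600) = 6336.5 s = 105.61 min.
Orbits per sidereal day = 86164 / 6336.5 = 13.598.

13.60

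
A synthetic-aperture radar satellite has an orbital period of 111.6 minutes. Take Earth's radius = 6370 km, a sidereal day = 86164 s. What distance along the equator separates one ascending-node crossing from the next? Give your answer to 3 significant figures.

T = 111.6 min = 6696.0 s.
During one orbit Earth rotates (6696.0 / 86164) × 360° = 27.98°.
At the equator that is 27.98° × (2π·6370/360) km/° = 27.98 × 111.2 = 3110 km.

3110 km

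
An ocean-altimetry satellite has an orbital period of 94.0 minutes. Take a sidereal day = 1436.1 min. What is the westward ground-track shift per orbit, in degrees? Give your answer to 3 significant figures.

23.6°

T = 94.0 min = 5640.0 s.
During one orbit Earth rotates (5640.0 / 86166) × 360° = 23.56°.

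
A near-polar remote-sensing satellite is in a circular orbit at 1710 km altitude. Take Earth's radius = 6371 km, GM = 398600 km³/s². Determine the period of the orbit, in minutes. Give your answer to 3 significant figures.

120 min

Semi-major axis a = 6371 + 1710 = 8081 km. Period T = 2π√(a³/μ) = 2π√(8081³/398600) = 7229.5 s = 120.49 min.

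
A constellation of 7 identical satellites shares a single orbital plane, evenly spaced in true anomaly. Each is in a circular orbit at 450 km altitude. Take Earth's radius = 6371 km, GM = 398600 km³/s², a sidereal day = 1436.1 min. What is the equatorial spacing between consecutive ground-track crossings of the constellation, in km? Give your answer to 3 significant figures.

Semi-major axis a = 6371 + 450 = 6821 km. Period T = 2π√(a³/μ) = 2π√(6821³/398600) = 5606.4 s = 93.44 min.
Single-satellite node shift = (5606.4/86166) × 360° = 23.42°.
With 7 satellites evenly phased, successive equator crossings are 23.42/7 = 3.346° apart.
That is 3.346 × 111.2 = 372 km at the equator.

372 km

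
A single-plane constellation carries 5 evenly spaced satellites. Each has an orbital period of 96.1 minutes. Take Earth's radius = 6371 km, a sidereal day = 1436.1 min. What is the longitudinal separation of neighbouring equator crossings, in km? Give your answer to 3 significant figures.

536 km

T = 96.1 min = 5766.0 s.
Single-satellite node shift = (5766.0/86166) × 360° = 24.09°.
With 5 satellites evenly phased, successive equator crossings are 24.09/5 = 4.818° apart.
That is 4.818 × 111.2 = 536 km at the equator.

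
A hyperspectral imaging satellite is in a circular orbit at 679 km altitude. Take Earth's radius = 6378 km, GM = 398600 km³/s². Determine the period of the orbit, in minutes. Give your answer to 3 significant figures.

98.3 min

Semi-major axis a = 6378 + 679 = 7057 km. Period T = 2π√(a³/μ) = 2π√(7057³/398600) = 5899.9 s = 98.33 min.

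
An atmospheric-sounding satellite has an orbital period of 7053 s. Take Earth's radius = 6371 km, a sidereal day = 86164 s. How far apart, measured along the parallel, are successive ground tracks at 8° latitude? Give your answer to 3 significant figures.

Node shift per orbit = (7053.0/86164) × 360° = 29.47°.
Equatorial spacing = 29.47 × 111.2 km/° = 3277 km.
At 8° latitude, spacing = 3277 × cos(8°) = 3245 km.

3240 km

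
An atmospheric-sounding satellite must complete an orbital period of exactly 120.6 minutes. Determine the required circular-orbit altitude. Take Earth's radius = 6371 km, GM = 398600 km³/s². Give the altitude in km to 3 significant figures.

T = 120.6 min = 7236.0 s.
From T = 2π√(a³/μ): a = (μ T²/4π²)^(1/3) = (398600 × 7236.0² / 4π²)^(1/3) = 8086 km.
Altitude h = a − R = 8086 − 6371 = 1715 km.

1710 km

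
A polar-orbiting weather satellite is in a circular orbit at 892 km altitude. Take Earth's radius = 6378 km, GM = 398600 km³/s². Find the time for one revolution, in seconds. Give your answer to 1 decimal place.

Semi-major axis a = 6378 + 892 = 7270 km. Period T = 2π√(a³/μ) = 2π√(7270³/398600) = 6169.0 s = 102.82 min.

6169.0 seconds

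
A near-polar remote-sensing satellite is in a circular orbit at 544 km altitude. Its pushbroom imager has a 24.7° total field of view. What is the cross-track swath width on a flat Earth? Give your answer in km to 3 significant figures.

238 km

Half-angle = 24.7°/2 = 12.35°.
Swath width ≈ 2h·tan(θ/2) = 2 × 544 × tan(12.35°) = 238.2 km.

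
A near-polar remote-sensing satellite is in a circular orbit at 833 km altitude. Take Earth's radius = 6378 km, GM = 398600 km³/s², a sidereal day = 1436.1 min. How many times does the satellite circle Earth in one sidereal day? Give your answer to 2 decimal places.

Semi-major axis a = 6378 + 833 = 7211 km. Period T = 2π√(a³/μ) = 2π√(7211³/398600) = 6094.0 s = 101.57 min.
Orbits per sidereal day = 86166 / 6094.0 = 14.139.

14.14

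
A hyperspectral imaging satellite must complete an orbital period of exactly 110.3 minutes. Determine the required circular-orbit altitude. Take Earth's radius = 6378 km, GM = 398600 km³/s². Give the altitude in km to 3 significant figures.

T = 110.3 min = 6618.0 s.
From T = 2π√(a³/μ): a = (μ T²/4π²)^(1/3) = (398600 × 6618.0² / 4π²)^(1/3) = 7619 km.
Altitude h = a − R = 7619 − 6378 = 1241 km.

1240 km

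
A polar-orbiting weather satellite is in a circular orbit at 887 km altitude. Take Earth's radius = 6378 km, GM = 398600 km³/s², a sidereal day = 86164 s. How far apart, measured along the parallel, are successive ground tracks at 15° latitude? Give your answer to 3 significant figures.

Semi-major axis a = 6378 + 887 = 7265 km. Period T = 2π√(a³/μ) = 2π√(7265³/398600) = 6162.6 s = 102.71 min.
Node shift per orbit = (6162.6/86164) × 360° = 25.75°.
Equatorial spacing = 25.75 × 111.3 km/° = 2866 km.
At 15° latitude, spacing = 2866 × cos(15°) = 2769 km.

2770 km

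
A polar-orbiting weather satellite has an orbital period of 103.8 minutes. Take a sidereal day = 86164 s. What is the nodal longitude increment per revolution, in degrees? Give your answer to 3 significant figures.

26.0°

T = 103.8 min = 6228.0 s.
During one orbit Earth rotates (6228.0 / 86164) × 360° = 26.02°.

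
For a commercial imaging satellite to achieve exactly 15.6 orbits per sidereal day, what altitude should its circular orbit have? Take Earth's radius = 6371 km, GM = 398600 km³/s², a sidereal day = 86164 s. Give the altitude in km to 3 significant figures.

Required period T = 86164 / 15.6 = 5523.3 s.
From T = 2π√(a³/μ): a = (μ T²/4π²)^(1/3) = (398600 × 5523.3² / 4π²)^(1/3) = 6753 km.
Altitude h = a − R = 6753 − 6371 = 382 km.

382 km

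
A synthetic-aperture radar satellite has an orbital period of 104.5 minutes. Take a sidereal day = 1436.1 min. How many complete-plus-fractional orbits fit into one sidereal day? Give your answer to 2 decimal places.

T = 104.5 min = 6270.0 s.
Orbits per sidereal day = 86166 / 6270.0 = 13.743.

13.74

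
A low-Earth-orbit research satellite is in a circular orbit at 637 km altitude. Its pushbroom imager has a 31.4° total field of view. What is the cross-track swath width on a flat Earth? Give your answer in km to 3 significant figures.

Half-angle = 31.4°/2 = 15.7°.
Swath width ≈ 2h·tan(θ/2) = 2 × 637 × tan(15.7°) = 358.1 km.

358 km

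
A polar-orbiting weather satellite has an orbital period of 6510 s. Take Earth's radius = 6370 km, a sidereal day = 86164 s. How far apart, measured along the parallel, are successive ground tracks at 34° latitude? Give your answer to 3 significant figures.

Node shift per orbit = (6510.0/86164) × 360° = 27.20°.
Equatorial spacing = 27.20 × 111.2 km/° = 3024 km.
At 34° latitude, spacing = 3024 × cos(34°) = 2507 km.

2510 km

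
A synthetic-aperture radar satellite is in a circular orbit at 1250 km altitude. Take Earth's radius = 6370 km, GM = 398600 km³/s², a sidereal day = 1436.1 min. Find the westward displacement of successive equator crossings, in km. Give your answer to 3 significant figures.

3070 km

Semi-major axis a = 6370 + 1250 = 7620 km. Period T = 2π√(a³/μ) = 2π√(7620³/398600) = 6619.8 s = 110.33 min.
During one orbit Earth rotates (6619.8 / 86166) × 360° = 27.66°.
At the equator that is 27.66° × (2π·6370/360) km/° = 27.66 × 111.2 = 3075 km.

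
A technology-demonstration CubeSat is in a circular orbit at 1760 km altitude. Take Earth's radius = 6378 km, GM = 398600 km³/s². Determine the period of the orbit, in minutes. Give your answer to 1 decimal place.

121.8 min

Semi-major axis a = 6378 + 1760 = 8138 km. Period T = 2π√(a³/μ) = 2π√(8138³/398600) = 7306.1 s = 121.77 min.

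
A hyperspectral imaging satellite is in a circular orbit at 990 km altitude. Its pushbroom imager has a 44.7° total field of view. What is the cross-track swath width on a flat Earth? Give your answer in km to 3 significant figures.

Half-angle = 44.7°/2 = 22.35°.
Swath width ≈ 2h·tan(θ/2) = 2 × 990 × tan(22.35°) = 814.1 km.

814 km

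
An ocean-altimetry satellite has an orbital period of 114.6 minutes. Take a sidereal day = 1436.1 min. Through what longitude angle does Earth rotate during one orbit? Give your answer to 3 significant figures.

T = 114.6 min = 6876.0 s.
During one orbit Earth rotates (6876.0 / 86166) × 360° = 28.73°.

28.7°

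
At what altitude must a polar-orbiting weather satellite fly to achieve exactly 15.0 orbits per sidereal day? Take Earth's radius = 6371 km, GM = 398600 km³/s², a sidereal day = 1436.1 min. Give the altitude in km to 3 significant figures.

561 km

Required period T = 86166 / 15.0 = 5744.4 s.
From T = 2π√(a³/μ): a = (μ T²/4π²)^(1/3) = (398600 × 5744.4² / 4π²)^(1/3) = 6932 km.
Altitude h = a − R = 6932 − 6371 = 561 km.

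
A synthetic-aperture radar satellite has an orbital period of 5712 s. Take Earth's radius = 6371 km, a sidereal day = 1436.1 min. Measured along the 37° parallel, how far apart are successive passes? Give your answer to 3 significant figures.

Node shift per orbit = (5712.0/86166) × 360° = 23.86°.
Equatorial spacing = 23.86 × 111.2 km/° = 2654 km.
At 37° latitude, spacing = 2654 × cos(37°) = 2119 km.

2120 km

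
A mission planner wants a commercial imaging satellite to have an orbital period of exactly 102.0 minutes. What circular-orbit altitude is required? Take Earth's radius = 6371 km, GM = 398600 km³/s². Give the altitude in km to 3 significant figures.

860 km

T = 102.0 min = 6120.0 s.
From T = 2π√(a³/μ): a = (μ T²/4π²)^(1/3) = (398600 × 6120.0² / 4π²)^(1/3) = 7231 km.
Altitude h = a − R = 7231 − 6371 = 860 km.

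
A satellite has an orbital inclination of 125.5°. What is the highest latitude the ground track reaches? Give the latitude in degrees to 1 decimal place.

Retrograde orbit: the ground track reaches ±(180° − i) = ±(180 − 125.5) = ±54.5°.

54.5°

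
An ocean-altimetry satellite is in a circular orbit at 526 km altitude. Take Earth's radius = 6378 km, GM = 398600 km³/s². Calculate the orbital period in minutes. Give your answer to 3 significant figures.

95.2 min

Semi-major axis a = 6378 + 526 = 6904 km. Period T = 2π√(a³/μ) = 2π√(6904³/398600) = 5709.0 s = 95.15 min.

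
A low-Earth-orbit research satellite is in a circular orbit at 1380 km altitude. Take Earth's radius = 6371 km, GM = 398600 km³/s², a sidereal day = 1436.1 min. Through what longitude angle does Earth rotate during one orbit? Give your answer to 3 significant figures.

28.4°

Semi-major axis a = 6371 + 1380 = 7751 km. Period T = 2π√(a³/μ) = 2π√(7751³/398600) = 6791.2 s = 113.19 min.
During one orbit Earth rotates (6791.2 / 86166) × 360° = 28.37°.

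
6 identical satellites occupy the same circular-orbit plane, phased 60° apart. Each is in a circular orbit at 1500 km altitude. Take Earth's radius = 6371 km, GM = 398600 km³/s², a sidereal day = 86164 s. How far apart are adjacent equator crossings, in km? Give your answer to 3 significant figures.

Semi-major axis a = 6371 + 1500 = 7871 km. Period T = 2π√(a³/μ) = 2π√(7871³/398600) = 6949.5 s = 115.83 min.
Single-satellite node shift = (6949.5/86164) × 360° = 29.04°.
With 6 satellites evenly phased, successive equator crossings are 29.04/6 = 4.839° apart.
That is 4.839 × 111.2 = 538 km at the equator.

538 km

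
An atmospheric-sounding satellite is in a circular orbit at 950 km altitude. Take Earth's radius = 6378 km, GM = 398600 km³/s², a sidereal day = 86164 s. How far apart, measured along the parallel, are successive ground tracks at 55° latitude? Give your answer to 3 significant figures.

Semi-major axis a = 6378 + 950 = 7328 km. Period T = 2π√(a³/μ) = 2π√(7328³/398600) = 6242.9 s = 104.05 min.
Node shift per orbit = (6242.9/86164) × 360° = 26.08°.
Equatorial spacing = 26.08 × 111.3 km/° = 2904 km.
At 55° latitude, spacing = 2904 × cos(55°) = 1665 km.

1670 km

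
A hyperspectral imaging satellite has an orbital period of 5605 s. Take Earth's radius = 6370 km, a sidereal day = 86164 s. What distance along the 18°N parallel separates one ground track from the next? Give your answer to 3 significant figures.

2480 km

Node shift per orbit = (5605.0/86164) × 360° = 23.42°.
Equatorial spacing = 23.42 × 111.2 km/° = 2604 km.
At 18° latitude, spacing = 2604 × cos(18°) = 2476 km.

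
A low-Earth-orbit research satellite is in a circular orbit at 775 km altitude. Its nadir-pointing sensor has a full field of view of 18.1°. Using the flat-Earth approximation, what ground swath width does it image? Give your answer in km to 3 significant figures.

Half-angle = 18.1°/2 = 9.05°.
Swath width ≈ 2h·tan(θ/2) = 2 × 775 × tan(9.05°) = 246.9 km.

247 km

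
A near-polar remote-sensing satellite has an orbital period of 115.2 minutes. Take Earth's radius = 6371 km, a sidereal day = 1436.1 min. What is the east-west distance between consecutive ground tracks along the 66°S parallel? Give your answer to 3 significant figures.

1310 km

T = 115.2 min = 6912.0 s.
Node shift per orbit = (6912.0/86166) × 360° = 28.88°.
Equatorial spacing = 28.88 × 111.2 km/° = 3211 km.
At 66° latitude, spacing = 3211 × cos(66°) = 1306 km.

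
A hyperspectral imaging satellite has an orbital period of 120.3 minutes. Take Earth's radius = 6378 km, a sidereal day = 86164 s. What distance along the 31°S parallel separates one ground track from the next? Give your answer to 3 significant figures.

2880 km

T = 120.3 min = 7218.0 s.
Node shift per orbit = (7218.0/86164) × 360° = 30.16°.
Equatorial spacing = 30.16 × 111.3 km/° = 3357 km.
At 31° latitude, spacing = 3357 × cos(31°) = 2878 km.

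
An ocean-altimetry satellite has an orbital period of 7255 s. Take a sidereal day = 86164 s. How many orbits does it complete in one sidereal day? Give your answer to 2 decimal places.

Orbits per sidereal day = 86164 / 7255.0 = 11.876.

11.88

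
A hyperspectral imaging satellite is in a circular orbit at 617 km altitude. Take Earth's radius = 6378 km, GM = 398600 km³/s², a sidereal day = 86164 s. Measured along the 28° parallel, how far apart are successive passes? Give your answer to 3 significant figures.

Semi-major axis a = 6378 + 617 = 6995 km. Period T = 2π√(a³/μ) = 2π√(6995³/398600) = 5822.3 s = 97.04 min.
Node shift per orbit = (5822.3/86164) × 360° = 24.33°.
Equatorial spacing = 24.33 × 111.3 km/° = 2708 km.
At 28° latitude, spacing = 2708 × cos(28°) = 2391 km.

2390 km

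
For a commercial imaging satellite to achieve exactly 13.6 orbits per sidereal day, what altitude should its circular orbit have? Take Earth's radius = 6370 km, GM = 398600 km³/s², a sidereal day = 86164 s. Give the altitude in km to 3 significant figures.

1030 km

Required period T = 86164 / 13.6 = 6335.6 s.
From T = 2π√(a³/μ): a = (μ T²/4π²)^(1/3) = (398600 × 6335.6² / 4π²)^(1/3) = 7400 km.
Altitude h = a − R = 7400 − 6370 = 1030 km.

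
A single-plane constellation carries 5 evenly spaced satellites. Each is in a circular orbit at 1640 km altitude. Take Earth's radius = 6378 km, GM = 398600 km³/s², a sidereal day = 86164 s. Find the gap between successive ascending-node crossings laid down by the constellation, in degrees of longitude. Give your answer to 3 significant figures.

5.97°

Semi-major axis a = 6378 + 1640 = 8018 km. Period T = 2π√(a³/μ) = 2π√(8018³/398600) = 7145.1 s = 119.09 min.
Single-satellite node shift = (7145.1/86164) × 360° = 29.85°.
With 5 satellites evenly phased, successive equator crossings are 29.85/5 = 5.971° apart.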